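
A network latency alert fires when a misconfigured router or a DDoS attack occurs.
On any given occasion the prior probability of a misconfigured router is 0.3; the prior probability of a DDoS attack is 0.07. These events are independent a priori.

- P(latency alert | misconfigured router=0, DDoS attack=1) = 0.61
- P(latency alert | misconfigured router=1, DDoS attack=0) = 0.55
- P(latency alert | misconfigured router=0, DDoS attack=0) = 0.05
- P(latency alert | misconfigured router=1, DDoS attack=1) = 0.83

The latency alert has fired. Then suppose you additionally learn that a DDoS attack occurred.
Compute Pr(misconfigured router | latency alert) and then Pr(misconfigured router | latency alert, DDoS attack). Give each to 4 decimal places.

Sum P(latency alert|·) weighted by the priors over the 4 (misconfigured router, DDoS attack) configurations:
  P(latency alert) = 0.05*0.7*0.93 + 0.61*0.7*0.07 + 0.55*0.3*0.93 + 0.83*0.3*0.07
        = 0.032550 + 0.029890 + 0.153450 + 0.017430 = 0.233320
Keeping only the misconfigured router-present terms gives 0.170880, so
  P(misconfigured router | latency alert) = 0.170880 / 0.233320 ≈ 0.7324

Now also conditioning on DDoS attack=true:
P(latency alert | DDoS attack) = 0.61×0.7 + 0.83×0.3 = 0.427000 + 0.249000 = 0.676000
The misconfigured router-present share is 0.83×0.3 = 0.249000.
Hence the posterior is 0.249000/0.676000 ≈ 0.3683.
Conditioning on DDoS attack lowers the posterior on misconfigured router: the classic explaining-away effect in a common-effect structure.

Pr(misconfigured router | latency alert) ≈ 0.7324; Pr(misconfigured router | latency alert, DDoS attack) ≈ 0.3683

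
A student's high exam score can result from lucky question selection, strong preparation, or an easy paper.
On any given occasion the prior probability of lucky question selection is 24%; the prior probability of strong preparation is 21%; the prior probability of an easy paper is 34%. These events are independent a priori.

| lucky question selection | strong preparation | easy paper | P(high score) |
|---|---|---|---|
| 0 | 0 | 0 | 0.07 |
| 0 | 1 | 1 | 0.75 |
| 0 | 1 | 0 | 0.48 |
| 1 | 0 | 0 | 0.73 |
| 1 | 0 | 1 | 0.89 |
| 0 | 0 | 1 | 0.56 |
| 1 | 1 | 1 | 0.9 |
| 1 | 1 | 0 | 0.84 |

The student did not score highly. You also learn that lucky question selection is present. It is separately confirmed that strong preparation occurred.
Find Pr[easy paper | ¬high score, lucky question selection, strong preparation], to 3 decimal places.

Enumerate both values of easy paper and weight by the priors:
  P(¬high score | lucky question selection, strong preparation) = 0.16*0.66 + 0.1*0.34
        = 0.105600 + 0.034000 = 0.139600
The terms with easy paper present sum to 0.034000, so
  P(easy paper | ¬high score, lucky question selection, strong preparation) = 0.034000 / 0.139600 ≈ 0.244

Pr[easy paper | ¬high score, lucky question selection, strong preparation] ≈ 0.244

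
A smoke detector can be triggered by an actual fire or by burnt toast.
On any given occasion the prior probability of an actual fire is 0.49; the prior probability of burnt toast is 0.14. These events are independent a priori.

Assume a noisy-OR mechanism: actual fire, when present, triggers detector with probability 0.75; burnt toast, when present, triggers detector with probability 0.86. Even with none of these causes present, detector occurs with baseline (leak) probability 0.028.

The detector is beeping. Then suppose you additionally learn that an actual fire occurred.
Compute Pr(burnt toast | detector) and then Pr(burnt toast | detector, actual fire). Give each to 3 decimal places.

Pr(burnt toast | detector) ≈ 0.279; Pr(burnt toast | detector, actual fire) ≈ 0.172

Under noisy-OR, P(detector | causes) = 1 − (1−0.028)·∏(1−qᵢ) over the active causes.
By total probability over the 4 (actual fire, burnt toast) configurations:
  P(detector) = 0.028·0.51·0.86 + 0.86392·0.51·0.14 + 0.757·0.49·0.86 + 0.96598·0.49·0.14
        = 0.012281 + 0.061684 + 0.319000 + 0.066266 = 0.459231
The terms with burnt toast present sum to 0.127950, so
  P(burnt toast | detector) = 0.127950 / 0.459231 ≈ 0.279

With the extra evidence:
By total probability over both values of burnt toast:
  P(detector | actual fire) = 0.757×0.86 + 0.96598×0.14
        = 0.651020 + 0.135237 = 0.786257
Configurations with burnt toast contribute 0.135237, so
  P(burnt toast | detector, actual fire) = 0.135237 / 0.786257 ≈ 0.172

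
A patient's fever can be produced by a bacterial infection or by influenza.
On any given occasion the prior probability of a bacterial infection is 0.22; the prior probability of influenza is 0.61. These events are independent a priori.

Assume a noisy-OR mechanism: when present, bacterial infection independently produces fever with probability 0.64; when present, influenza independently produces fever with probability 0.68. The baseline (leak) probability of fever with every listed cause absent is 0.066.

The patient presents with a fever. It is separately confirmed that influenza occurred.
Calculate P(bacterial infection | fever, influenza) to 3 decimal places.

Under noisy-OR, P(fever | causes) = 1 − (1−0.066)·∏(1−qᵢ) over the active causes.
P(fever | influenza) = 0.70112·0.78 + 0.892403·0.22 = 0.546874 + 0.196329 = 0.743203
Of this, 0.196329 comes from 0.892403·0.22 (the bacterial infection=true cases).
So P(bacterial infection | fever, influenza) = 0.196329/0.743203 ≈ 0.264.

P(bacterial infection | fever, influenza) ≈ 0.264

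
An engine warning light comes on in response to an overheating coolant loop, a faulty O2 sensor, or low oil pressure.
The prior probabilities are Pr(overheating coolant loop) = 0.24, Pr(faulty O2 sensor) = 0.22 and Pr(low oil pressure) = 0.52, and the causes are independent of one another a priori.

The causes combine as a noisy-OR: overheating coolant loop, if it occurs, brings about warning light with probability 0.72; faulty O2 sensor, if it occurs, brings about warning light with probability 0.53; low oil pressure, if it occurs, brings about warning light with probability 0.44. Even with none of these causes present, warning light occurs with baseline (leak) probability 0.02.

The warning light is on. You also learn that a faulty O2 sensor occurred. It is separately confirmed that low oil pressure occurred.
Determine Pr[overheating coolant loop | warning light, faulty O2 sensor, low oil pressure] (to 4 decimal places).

Under noisy-OR, P(warning light | causes) = 1 − (1−0.02)·∏(1−qᵢ) over the active causes.
Enumerate both values of overheating coolant loop and weight by the priors:
  P(warning light | faulty O2 sensor, low oil pressure) = 0.742064·0.76 + 0.927778·0.24
        = 0.563969 + 0.222667 = 0.786636
The terms with overheating coolant loop present sum to 0.222667, so
  P(overheating coolant loop | warning light, faulty O2 sensor, low oil pressure) = 0.222667 / 0.786636 ≈ 0.2831

Pr[overheating coolant loop | warning light, faulty O2 sensor, low oil pressure] ≈ 0.2831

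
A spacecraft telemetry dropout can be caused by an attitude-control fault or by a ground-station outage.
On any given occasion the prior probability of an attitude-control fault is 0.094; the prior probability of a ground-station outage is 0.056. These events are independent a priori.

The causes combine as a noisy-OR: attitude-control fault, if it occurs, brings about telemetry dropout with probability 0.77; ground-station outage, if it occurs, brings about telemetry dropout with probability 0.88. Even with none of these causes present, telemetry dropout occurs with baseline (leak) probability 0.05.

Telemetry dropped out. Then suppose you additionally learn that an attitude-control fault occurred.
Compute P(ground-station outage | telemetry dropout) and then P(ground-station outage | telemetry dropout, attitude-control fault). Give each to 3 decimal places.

Under noisy-OR, P(telemetry dropout | causes) = 1 − (1−0.05)·∏(1−qᵢ) over the active causes.
P(telemetry dropout) = 0.05*0.906*0.944 + 0.886*0.906*0.056 + 0.7815*0.094*0.944 + 0.97378*0.094*0.056 = 0.042763 + 0.044952 + 0.069347 + 0.005126 = 0.162188
The ground-station outage-present share is 0.044952 + 0.005126 = 0.050078.
P(ground-station outage | telemetry dropout) = 0.050078 / 0.162188 ≈ 0.309

With the extra evidence:
Enumerate both values of ground-station outage and weight by the priors:
  P(telemetry dropout | attitude-control fault) = 0.7815×0.944 + 0.97378×0.056
        = 0.737736 + 0.054532 = 0.792268
The terms with ground-station outage present sum to 0.054532, so
  P(ground-station outage | telemetry dropout, attitude-control fault) = 0.054532 / 0.792268 ≈ 0.069
Conditioning on attitude-control fault lowers the posterior on ground-station outage: the classic explaining-away effect in a common-effect structure.

P(ground-station outage | telemetry dropout) ≈ 0.309; P(ground-station outage | telemetry dropout, attitude-control fault) ≈ 0.069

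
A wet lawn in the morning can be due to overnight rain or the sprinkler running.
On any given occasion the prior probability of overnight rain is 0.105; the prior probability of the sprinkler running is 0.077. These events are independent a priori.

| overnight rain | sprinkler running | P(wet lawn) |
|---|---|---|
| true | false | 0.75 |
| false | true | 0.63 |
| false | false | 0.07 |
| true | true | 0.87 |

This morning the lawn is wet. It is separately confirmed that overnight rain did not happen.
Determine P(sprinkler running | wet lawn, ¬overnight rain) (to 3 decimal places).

P(sprinkler running | wet lawn, ¬overnight rain) ≈ 0.429

P(wet lawn | ¬overnight rain) = 0.07×0.923 + 0.63×0.077 = 0.064610 + 0.048510 = 0.113120
Restricting to configurations with sprinkler running present: 0.63×0.077 = 0.048510.
Hence the posterior is 0.048510/0.113120 ≈ 0.429.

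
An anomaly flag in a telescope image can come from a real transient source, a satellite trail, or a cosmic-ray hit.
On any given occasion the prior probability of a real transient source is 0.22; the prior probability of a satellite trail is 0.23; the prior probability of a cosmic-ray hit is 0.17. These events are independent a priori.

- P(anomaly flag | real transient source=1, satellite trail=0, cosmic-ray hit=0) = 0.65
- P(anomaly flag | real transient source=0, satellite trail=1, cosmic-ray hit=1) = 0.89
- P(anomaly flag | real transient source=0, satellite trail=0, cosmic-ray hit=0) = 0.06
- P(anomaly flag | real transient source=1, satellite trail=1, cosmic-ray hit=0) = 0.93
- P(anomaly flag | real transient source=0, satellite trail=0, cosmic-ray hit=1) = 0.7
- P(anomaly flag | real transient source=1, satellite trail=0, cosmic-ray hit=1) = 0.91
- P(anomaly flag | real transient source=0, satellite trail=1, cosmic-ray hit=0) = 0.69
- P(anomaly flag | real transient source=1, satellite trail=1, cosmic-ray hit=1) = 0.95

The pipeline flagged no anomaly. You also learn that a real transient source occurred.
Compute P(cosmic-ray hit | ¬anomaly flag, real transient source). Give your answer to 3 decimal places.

P(¬anomaly flag | real transient source) = 0.35*0.77*0.83 + 0.09*0.77*0.17 + 0.07*0.23*0.83 + 0.05*0.23*0.17 = 0.223685 + 0.011781 + 0.013363 + 0.001955 = 0.250784
Of this, 0.013736 comes from 0.011781 + 0.001955 (the cosmic-ray hit=true cases).
P(cosmic-ray hit | ¬anomaly flag, real transient source) = 0.013736 / 0.250784 ≈ 0.055

P(cosmic-ray hit | ¬anomaly flag, real transient source) ≈ 0.055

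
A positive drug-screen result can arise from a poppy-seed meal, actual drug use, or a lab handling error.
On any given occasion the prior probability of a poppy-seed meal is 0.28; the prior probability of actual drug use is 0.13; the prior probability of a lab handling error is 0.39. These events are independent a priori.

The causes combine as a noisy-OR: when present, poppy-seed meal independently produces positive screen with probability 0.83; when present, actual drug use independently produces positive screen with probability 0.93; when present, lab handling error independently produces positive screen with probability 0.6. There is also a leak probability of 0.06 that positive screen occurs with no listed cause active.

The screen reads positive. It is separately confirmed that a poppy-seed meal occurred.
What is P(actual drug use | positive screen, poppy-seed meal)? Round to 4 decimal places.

P(actual drug use | positive screen, poppy-seed meal) ≈ 0.1444

Under noisy-OR, P(positive screen | causes) = 1 − (1−0.06)·∏(1−qᵢ) over the active causes.
P(positive screen | poppy-seed meal) = 0.8402*0.87*0.61 + 0.93608*0.87*0.39 + 0.988814*0.13*0.61 + 0.995526*0.13*0.39 = 0.445894 + 0.317612 + 0.078413 + 0.050473 = 0.892392
Restricting to configurations with actual drug use present: 0.078413 + 0.050473 = 0.128886.
Hence the posterior is 0.128886/0.892392 ≈ 0.1444.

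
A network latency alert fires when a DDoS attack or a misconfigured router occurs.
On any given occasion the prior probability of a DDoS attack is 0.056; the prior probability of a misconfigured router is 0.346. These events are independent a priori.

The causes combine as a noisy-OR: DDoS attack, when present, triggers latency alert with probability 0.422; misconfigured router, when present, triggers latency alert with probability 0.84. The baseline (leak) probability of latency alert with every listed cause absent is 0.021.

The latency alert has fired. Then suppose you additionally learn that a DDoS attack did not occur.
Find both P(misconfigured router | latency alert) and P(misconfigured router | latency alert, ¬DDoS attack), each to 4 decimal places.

P(misconfigured router | latency alert) ≈ 0.9103; P(misconfigured router | latency alert, ¬DDoS attack) ≈ 0.9550

Under noisy-OR, P(latency alert | causes) = 1 − (1−0.021)·∏(1−qᵢ) over the active causes.
For the numerator, keep only misconfigured router=true terms: 0.275462 + 0.017622 = 0.293084
Denominator P(latency alert): 0.021×0.944×0.654 + 0.84336×0.944×0.346 + 0.434138×0.056×0.654 + 0.909462×0.056×0.346 = 0.321949
Posterior = 0.293084 / 0.321949 ≈ 0.9103

Now condition on the additional information:
Sum P(latency alert|·) weighted by the priors over both values of misconfigured router:
  P(latency alert | ¬DDoS attack) = 0.021*0.654 + 0.84336*0.346
        = 0.013734 + 0.291803 = 0.305537
The terms with misconfigured router present sum to 0.291803, so
  P(misconfigured router | latency alert, ¬DDoS attack) = 0.291803 / 0.305537 ≈ 0.9550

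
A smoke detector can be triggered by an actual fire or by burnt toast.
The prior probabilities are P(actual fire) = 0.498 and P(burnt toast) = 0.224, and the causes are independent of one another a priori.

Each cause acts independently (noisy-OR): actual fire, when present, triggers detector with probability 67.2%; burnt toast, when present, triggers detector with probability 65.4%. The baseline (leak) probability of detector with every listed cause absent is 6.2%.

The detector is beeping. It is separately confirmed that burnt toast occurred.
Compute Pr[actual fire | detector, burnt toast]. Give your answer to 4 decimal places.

Under noisy-OR, P(detector | causes) = 1 − (1−0.062)·∏(1−qᵢ) over the active causes.
Enumerate both values of actual fire and weight by the priors:
  P(detector | burnt toast) = 0.675452·0.502 + 0.893548·0.498
        = 0.339077 + 0.444987 = 0.784064
The terms with actual fire present sum to 0.444987, so
  P(actual fire | detector, burnt toast) = 0.444987 / 0.784064 ≈ 0.5675

Pr[actual fire | detector, burnt toast] ≈ 0.5675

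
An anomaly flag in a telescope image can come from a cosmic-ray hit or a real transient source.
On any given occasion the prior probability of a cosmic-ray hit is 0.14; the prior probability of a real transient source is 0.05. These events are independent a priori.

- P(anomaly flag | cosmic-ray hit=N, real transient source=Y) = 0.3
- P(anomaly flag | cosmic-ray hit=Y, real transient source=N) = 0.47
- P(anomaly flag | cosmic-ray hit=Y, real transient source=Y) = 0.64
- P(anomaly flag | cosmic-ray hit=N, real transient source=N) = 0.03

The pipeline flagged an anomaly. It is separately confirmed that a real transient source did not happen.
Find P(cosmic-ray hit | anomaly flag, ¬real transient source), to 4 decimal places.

Numerator (weight on configurations with cosmic-ray hit): 0.47*0.14 = 0.065800
Normalizer over all consistent configurations: 0.03*0.86 + 0.47*0.14 = 0.091600
Posterior = 0.065800 / 0.091600 ≈ 0.7183

P(cosmic-ray hit | anomaly flag, ¬real transient source) ≈ 0.7183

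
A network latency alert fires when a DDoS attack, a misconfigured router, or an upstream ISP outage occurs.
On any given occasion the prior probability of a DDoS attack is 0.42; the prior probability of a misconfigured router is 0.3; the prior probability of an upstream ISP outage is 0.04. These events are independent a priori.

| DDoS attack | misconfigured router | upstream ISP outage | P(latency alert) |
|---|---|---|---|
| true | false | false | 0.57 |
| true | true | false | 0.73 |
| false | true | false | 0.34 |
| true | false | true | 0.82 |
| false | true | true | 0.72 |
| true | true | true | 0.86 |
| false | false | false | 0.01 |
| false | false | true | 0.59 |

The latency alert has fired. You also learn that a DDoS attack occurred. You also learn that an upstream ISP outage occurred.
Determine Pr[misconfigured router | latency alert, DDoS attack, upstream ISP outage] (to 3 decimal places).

Pr[misconfigured router | latency alert, DDoS attack, upstream ISP outage] ≈ 0.310

P(latency alert | DDoS attack, upstream ISP outage) = 0.82·0.7 + 0.86·0.3 = 0.574000 + 0.258000 = 0.832000
Restricting to configurations with misconfigured router present: 0.86·0.3 = 0.258000.
So P(misconfigured router | latency alert, DDoS attack, upstream ISP outage) = 0.258000/0.832000 ≈ 0.310.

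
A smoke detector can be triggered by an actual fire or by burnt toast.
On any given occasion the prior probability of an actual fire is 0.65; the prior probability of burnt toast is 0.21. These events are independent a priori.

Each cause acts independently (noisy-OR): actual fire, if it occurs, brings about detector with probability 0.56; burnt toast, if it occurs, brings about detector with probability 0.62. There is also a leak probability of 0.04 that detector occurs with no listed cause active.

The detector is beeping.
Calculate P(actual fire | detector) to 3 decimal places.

P(actual fire | detector) ≈ 0.877

Under noisy-OR, P(detector | causes) = 1 − (1−0.04)·∏(1−qᵢ) over the active causes.
Weight on actual fire=true, given the evidence: 0.296598 + 0.114590 = 0.411188
Normalizer over all consistent configurations: 0.04*0.35*0.79 + 0.6352*0.35*0.21 + 0.5776*0.65*0.79 + 0.839488*0.65*0.21 = 0.468935
P(actual fire | detector) = 0.411188/0.468935 ≈ 0.877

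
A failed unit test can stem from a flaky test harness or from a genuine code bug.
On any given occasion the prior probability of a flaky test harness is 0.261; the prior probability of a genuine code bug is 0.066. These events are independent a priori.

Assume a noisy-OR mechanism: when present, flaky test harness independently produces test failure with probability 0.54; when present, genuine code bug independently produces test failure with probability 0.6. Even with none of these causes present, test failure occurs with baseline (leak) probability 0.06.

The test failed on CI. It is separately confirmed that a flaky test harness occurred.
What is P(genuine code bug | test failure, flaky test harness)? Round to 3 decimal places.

P(genuine code bug | test failure, flaky test harness) ≈ 0.093

Under noisy-OR, P(test failure | causes) = 1 − (1−0.06)·∏(1−qᵢ) over the active causes.
P(test failure | flaky test harness) = 0.5676×0.934 + 0.82704×0.066 = 0.530138 + 0.054585 = 0.584723
Restricting to configurations with genuine code bug present: 0.82704×0.066 = 0.054585.
Hence the posterior is 0.054585/0.584723 ≈ 0.093.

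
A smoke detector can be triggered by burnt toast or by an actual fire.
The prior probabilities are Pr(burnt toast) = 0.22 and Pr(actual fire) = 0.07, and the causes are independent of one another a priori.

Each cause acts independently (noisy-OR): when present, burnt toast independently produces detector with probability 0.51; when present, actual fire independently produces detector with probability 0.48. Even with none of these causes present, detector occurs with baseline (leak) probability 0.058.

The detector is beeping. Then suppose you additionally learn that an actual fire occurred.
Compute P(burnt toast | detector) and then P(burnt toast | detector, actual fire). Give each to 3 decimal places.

Under noisy-OR, P(detector | causes) = 1 − (1−0.058)·∏(1−qᵢ) over the active causes.
Numerator (weight on configurations with burnt toast): 0.110161 + 0.011704 = 0.121865
The normalizing constant is 0.058·0.78·0.93 + 0.51016·0.78·0.07 + 0.53842·0.22·0.93 + 0.759978·0.22·0.07 = 0.191793
Posterior = 0.121865 / 0.191793 ≈ 0.635

With the extra evidence:
P(detector | actual fire) = 0.51016·0.78 + 0.759978·0.22 = 0.397925 + 0.167195 = 0.565120
The burnt toast-present share is 0.759978·0.22 = 0.167195.
So P(burnt toast | detector, actual fire) = 0.167195/0.565120 ≈ 0.296.

P(burnt toast | detector) ≈ 0.635; P(burnt toast | detector, actual fire) ≈ 0.296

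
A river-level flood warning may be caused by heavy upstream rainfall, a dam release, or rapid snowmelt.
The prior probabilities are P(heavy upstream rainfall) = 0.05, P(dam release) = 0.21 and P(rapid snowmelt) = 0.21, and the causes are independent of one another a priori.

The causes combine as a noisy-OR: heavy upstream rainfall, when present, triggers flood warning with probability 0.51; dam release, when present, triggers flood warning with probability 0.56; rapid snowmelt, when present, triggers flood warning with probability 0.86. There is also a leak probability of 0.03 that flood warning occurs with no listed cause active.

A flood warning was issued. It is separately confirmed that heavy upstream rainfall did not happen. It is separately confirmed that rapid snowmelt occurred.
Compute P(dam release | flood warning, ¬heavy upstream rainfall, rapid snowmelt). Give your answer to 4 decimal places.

Under noisy-OR, P(flood warning | causes) = 1 − (1−0.03)·∏(1−qᵢ) over the active causes.
Sum P(flood warning|·) weighted by the priors over both values of dam release:
  P(flood warning | ¬heavy upstream rainfall, rapid snowmelt) = 0.8642*0.79 + 0.940248*0.21
        = 0.682718 + 0.197452 = 0.880170
Keeping only the dam release-present terms gives 0.197452, so
  P(dam release | flood warning, ¬heavy upstream rainfall, rapid snowmelt) = 0.197452 / 0.880170 ≈ 0.2243

P(dam release | flood warning, ¬heavy upstream rainfall, rapid snowmelt) ≈ 0.2243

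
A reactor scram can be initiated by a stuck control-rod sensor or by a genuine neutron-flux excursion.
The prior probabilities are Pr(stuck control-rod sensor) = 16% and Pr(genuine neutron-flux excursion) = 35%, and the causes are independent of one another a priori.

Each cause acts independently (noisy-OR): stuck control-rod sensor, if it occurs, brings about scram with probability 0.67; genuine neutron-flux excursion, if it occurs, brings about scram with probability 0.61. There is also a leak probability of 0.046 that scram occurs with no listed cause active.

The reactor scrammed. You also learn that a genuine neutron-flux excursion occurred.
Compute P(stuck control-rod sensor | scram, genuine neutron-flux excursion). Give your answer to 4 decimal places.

Under noisy-OR, P(scram | causes) = 1 − (1−0.046)·∏(1−qᵢ) over the active causes.
By total probability over both values of stuck control-rod sensor:
  P(scram | genuine neutron-flux excursion) = 0.62794*0.84 + 0.87722*0.16
        = 0.527470 + 0.140355 = 0.667825
The terms with stuck control-rod sensor present sum to 0.140355, so
  P(stuck control-rod sensor | scram, genuine neutron-flux excursion) = 0.140355 / 0.667825 ≈ 0.2102

P(stuck control-rod sensor | scram, genuine neutron-flux excursion) ≈ 0.2102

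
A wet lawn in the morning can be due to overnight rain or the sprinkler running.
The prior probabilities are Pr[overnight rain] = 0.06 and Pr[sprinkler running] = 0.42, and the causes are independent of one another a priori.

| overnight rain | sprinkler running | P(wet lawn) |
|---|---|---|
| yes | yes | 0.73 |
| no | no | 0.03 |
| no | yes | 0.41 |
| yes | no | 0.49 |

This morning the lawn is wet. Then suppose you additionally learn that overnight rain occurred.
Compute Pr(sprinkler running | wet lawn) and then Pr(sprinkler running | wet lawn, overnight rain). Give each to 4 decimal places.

Pr(sprinkler running | wet lawn) ≈ 0.8436; Pr(sprinkler running | wet lawn, overnight rain) ≈ 0.5190

Weight on sprinkler running=true, given the evidence: 0.161868 + 0.018396 = 0.180264
The normalizing constant is 0.03×0.94×0.58 + 0.41×0.94×0.42 + 0.49×0.06×0.58 + 0.73×0.06×0.42 = 0.213672
Posterior = 0.180264 / 0.213672 ≈ 0.8436

Now also conditioning on overnight rain=true:
Enumerate both values of sprinkler running and weight by the priors:
  P(wet lawn | overnight rain) = 0.49*0.58 + 0.73*0.42
        = 0.284200 + 0.306600 = 0.590800
Keeping only the sprinkler running-present terms gives 0.306600, so
  P(sprinkler running | wet lawn, overnight rain) = 0.306600 / 0.590800 ≈ 0.5190
— overnight rain explains away the evidence for sprinkler running.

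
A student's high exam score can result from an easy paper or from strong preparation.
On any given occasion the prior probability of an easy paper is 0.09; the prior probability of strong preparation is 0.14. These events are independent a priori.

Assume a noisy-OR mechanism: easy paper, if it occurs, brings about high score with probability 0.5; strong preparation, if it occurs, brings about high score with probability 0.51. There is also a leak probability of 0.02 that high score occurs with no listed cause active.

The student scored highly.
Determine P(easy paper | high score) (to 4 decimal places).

Under noisy-OR, P(high score | causes) = 1 − (1−0.02)·∏(1−qᵢ) over the active causes.
Enumerate the 4 (easy paper, strong preparation) configurations and weight by the priors:
  P(high score) = 0.02×0.91×0.86 + 0.5198×0.91×0.14 + 0.51×0.09×0.86 + 0.7599×0.09×0.14
        = 0.015652 + 0.066223 + 0.039474 + 0.009575 = 0.130924
Keeping only the easy paper-present terms gives 0.049049, so
  P(easy paper | high score) = 0.049049 / 0.130924 ≈ 0.3746

P(easy paper | high score) ≈ 0.3746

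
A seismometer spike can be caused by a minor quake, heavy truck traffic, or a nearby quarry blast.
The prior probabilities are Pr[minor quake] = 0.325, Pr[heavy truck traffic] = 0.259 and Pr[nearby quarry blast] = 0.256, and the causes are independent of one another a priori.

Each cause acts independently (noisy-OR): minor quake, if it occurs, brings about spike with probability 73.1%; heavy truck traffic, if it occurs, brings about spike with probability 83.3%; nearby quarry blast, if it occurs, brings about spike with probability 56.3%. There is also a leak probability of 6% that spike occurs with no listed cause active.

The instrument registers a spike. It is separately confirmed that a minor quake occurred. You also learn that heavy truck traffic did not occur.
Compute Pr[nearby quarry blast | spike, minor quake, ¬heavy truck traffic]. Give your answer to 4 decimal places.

Pr[nearby quarry blast | spike, minor quake, ¬heavy truck traffic] ≈ 0.2906

Under noisy-OR, P(spike | causes) = 1 − (1−0.06)·∏(1−qᵢ) over the active causes.
By total probability over both values of nearby quarry blast:
  P(spike | minor quake, ¬heavy truck traffic) = 0.74714*0.744 + 0.8895*0.256
        = 0.555872 + 0.227712 = 0.783584
Configurations with nearby quarry blast contribute 0.227712, so
  P(nearby quarry blast | spike, minor quake, ¬heavy truck traffic) = 0.227712 / 0.783584 ≈ 0.2906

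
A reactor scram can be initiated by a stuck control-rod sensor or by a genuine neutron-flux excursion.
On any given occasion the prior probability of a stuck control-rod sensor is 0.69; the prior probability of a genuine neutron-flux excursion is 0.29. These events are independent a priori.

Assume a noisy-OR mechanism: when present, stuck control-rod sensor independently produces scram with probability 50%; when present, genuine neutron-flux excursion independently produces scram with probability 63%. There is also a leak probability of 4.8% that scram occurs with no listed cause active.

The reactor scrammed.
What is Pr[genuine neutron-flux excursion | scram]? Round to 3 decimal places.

Under noisy-OR, P(scram | causes) = 1 − (1−0.048)·∏(1−qᵢ) over the active causes.
For the numerator, keep only genuine neutron-flux excursion=true terms: 0.058234 + 0.164858 = 0.223092
Denominator P(scram): 0.048×0.31×0.71 + 0.64776×0.31×0.29 + 0.524×0.69×0.71 + 0.82388×0.69×0.29 = 0.490365
P(genuine neutron-flux excursion | scram) = 0.223092/0.490365 ≈ 0.455

Pr[genuine neutron-flux excursion | scram] ≈ 0.455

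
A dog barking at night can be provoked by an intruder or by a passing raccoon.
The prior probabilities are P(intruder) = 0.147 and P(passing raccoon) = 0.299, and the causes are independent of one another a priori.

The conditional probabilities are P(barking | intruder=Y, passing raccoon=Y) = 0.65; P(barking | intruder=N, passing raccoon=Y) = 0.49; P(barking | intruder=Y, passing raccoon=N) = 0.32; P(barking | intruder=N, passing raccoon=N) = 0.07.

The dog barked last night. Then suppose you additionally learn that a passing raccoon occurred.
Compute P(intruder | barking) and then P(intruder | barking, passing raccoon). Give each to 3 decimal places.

Numerator (weight on configurations with intruder): 0.032975 + 0.028569 = 0.061544
The normalizing constant is 0.07×0.853×0.701 + 0.49×0.853×0.299 + 0.32×0.147×0.701 + 0.65×0.147×0.299 = 0.228374
Posterior = 0.061544 / 0.228374 ≈ 0.269

Now condition on the additional information:
For the numerator, keep only intruder=true terms: 0.65·0.147 = 0.095550
Denominator P(barking | passing raccoon): 0.49·0.853 + 0.65·0.147 = 0.513520
P(intruder | barking, passing raccoon) = 0.095550/0.513520 ≈ 0.186

P(intruder | barking) ≈ 0.269; P(intruder | barking, passing raccoon) ≈ 0.186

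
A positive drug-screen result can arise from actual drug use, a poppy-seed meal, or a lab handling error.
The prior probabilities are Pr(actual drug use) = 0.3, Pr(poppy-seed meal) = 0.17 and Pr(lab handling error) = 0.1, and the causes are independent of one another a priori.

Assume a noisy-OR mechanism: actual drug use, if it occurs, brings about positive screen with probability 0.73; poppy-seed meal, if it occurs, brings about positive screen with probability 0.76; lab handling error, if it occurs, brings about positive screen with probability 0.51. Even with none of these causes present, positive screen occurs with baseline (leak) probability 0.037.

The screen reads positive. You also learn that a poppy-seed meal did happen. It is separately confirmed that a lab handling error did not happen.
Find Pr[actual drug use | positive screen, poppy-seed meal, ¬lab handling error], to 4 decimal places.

Under noisy-OR, P(positive screen | causes) = 1 − (1−0.037)·∏(1−qᵢ) over the active causes.
P(positive screen | poppy-seed meal, ¬lab handling error) = 0.76888×0.7 + 0.937598×0.3 = 0.538216 + 0.281279 = 0.819495
Of this, 0.281279 comes from 0.937598×0.3 (the actual drug use=true cases).
So P(actual drug use | positive screen, poppy-seed meal, ¬lab handling error) = 0.281279/0.819495 ≈ 0.3432.

Pr[actual drug use | positive screen, poppy-seed meal, ¬lab handling error] ≈ 0.3432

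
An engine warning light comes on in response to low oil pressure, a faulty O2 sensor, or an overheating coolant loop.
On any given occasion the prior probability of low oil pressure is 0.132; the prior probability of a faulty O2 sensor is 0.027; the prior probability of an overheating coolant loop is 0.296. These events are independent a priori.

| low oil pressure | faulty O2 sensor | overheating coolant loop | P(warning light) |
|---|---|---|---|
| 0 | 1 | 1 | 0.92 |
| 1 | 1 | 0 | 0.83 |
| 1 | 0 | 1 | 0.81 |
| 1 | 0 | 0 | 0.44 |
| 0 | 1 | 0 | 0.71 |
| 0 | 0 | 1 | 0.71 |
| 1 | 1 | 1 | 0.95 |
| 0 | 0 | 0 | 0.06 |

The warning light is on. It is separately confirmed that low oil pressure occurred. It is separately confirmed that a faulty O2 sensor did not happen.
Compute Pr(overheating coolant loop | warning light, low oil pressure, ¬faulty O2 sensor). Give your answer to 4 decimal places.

P(warning light | low oil pressure, ¬faulty O2 sensor) = 0.44*0.704 + 0.81*0.296 = 0.309760 + 0.239760 = 0.549520
Restricting to configurations with overheating coolant loop present: 0.81*0.296 = 0.239760.
P(overheating coolant loop | warning light, low oil pressure, ¬faulty O2 sensor) = 0.239760 / 0.549520 ≈ 0.4363

Pr(overheating coolant loop | warning light, low oil pressure, ¬faulty O2 sensor) ≈ 0.4363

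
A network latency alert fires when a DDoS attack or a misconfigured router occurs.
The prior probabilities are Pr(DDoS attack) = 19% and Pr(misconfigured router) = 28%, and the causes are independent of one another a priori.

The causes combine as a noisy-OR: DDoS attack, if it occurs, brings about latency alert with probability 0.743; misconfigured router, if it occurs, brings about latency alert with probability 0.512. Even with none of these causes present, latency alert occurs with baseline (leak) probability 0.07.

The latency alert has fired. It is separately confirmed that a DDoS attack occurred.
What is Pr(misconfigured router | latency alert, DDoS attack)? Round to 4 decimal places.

Under noisy-OR, P(latency alert | causes) = 1 − (1−0.07)·∏(1−qᵢ) over the active causes.
Enumerate both values of misconfigured router and weight by the priors:
  P(latency alert | DDoS attack) = 0.76099·0.72 + 0.883363·0.28
        = 0.547913 + 0.247342 = 0.795255
The terms with misconfigured router present sum to 0.247342, so
  P(misconfigured router | latency alert, DDoS attack) = 0.247342 / 0.795255 ≈ 0.3110

Pr(misconfigured router | latency alert, DDoS attack) ≈ 0.3110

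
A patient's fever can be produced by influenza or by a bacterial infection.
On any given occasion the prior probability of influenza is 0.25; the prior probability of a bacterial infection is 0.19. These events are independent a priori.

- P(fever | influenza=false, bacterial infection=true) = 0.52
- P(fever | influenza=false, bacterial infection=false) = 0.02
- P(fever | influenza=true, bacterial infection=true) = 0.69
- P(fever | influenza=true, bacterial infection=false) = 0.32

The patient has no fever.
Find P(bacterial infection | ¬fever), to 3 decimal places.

P(¬fever) = 0.98×0.75×0.81 + 0.48×0.75×0.19 + 0.68×0.25×0.81 + 0.31×0.25×0.19 = 0.595350 + 0.068400 + 0.137700 + 0.014725 = 0.816175
Restricting to configurations with bacterial infection present: 0.068400 + 0.014725 = 0.083125.
Hence the posterior is 0.083125/0.816175 ≈ 0.102.

P(bacterial infection | ¬fever) ≈ 0.102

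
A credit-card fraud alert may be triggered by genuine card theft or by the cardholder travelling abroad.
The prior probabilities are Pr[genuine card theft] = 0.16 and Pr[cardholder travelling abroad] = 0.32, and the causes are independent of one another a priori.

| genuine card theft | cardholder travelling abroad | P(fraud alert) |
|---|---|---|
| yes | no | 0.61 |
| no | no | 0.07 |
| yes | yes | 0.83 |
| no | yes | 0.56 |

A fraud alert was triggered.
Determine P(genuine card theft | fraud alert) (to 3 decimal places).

P(fraud alert) = 0.07·0.84·0.68 + 0.56·0.84·0.32 + 0.61·0.16·0.68 + 0.83·0.16·0.32 = 0.039984 + 0.150528 + 0.066368 + 0.042496 = 0.299376
Of this, 0.108864 comes from 0.066368 + 0.042496 (the genuine card theft=true cases).
P(genuine card theft | fraud alert) = 0.108864 / 0.299376 ≈ 0.364

P(genuine card theft | fraud alert) ≈ 0.364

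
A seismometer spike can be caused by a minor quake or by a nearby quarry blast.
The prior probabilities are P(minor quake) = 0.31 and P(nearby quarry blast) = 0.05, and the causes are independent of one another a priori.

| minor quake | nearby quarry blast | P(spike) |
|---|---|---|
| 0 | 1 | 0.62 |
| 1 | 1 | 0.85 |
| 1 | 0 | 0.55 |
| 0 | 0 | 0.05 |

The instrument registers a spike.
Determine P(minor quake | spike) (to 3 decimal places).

P(spike) = 0.05*0.69*0.95 + 0.62*0.69*0.05 + 0.55*0.31*0.95 + 0.85*0.31*0.05 = 0.032775 + 0.021390 + 0.161975 + 0.013175 = 0.229315
Of this, 0.175150 comes from 0.161975 + 0.013175 (the minor quake=true cases).
P(minor quake | spike) = 0.175150 / 0.229315 ≈ 0.764

P(minor quake | spike) ≈ 0.764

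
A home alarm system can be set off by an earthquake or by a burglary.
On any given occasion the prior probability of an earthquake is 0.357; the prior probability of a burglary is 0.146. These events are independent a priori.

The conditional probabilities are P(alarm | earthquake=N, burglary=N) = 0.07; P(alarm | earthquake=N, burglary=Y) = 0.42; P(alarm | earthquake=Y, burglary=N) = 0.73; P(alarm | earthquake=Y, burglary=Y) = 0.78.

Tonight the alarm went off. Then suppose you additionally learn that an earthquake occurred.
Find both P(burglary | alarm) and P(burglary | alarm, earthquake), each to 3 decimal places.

P(burglary | alarm) ≈ 0.235; P(burglary | alarm, earthquake) ≈ 0.154

P(alarm) = 0.07*0.643*0.854 + 0.42*0.643*0.146 + 0.73*0.357*0.854 + 0.78*0.357*0.146 = 0.038439 + 0.039429 + 0.222561 + 0.040655 = 0.341084
Restricting to configurations with burglary present: 0.039429 + 0.040655 = 0.080084.
P(burglary | alarm) = 0.080084 / 0.341084 ≈ 0.235

Now also conditioning on earthquake=true:
Numerator (weight on configurations with burglary): 0.78·0.146 = 0.113880
Denominator P(alarm | earthquake): 0.73·0.854 + 0.78·0.146 = 0.737300
P(burglary | alarm, earthquake) = 0.113880/0.737300 ≈ 0.154
This is intercausal reasoning (explaining away): once earthquake accounts for the alarm, burglary becomes less likely.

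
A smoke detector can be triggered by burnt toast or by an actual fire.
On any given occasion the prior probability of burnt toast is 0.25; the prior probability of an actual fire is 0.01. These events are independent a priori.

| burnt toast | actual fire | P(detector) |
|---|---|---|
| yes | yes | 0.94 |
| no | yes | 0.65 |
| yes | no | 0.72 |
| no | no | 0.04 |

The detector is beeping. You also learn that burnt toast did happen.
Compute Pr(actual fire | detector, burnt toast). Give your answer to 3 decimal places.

Pr(actual fire | detector, burnt toast) ≈ 0.013

For the numerator, keep only actual fire=true terms: 0.94*0.01 = 0.009400
Denominator P(detector | burnt toast): 0.72*0.99 + 0.94*0.01 = 0.722200
P(actual fire | detector, burnt toast) = 0.009400/0.722200 ≈ 0.013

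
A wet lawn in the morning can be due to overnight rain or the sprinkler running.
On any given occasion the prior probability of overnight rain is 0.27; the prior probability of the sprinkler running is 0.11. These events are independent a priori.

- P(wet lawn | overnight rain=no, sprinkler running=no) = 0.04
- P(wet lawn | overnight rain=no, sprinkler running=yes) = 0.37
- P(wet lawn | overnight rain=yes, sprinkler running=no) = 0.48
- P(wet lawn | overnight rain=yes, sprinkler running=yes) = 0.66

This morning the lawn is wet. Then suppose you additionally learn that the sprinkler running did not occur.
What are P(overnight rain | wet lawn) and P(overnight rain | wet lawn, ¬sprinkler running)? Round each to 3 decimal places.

P(overnight rain | wet lawn) ≈ 0.708; P(overnight rain | wet lawn, ¬sprinkler running) ≈ 0.816

Sum P(wet lawn|·) weighted by the priors over the 4 (overnight rain, sprinkler running) configurations:
  P(wet lawn) = 0.04*0.73*0.89 + 0.37*0.73*0.11 + 0.48*0.27*0.89 + 0.66*0.27*0.11
        = 0.025988 + 0.029711 + 0.115344 + 0.019602 = 0.190645
Configurations with overnight rain contribute 0.134946, so
  P(overnight rain | wet lawn) = 0.134946 / 0.190645 ≈ 0.708

Now also conditioning on sprinkler running≠true:
P(wet lawn | ¬sprinkler running) = 0.04*0.73 + 0.48*0.27 = 0.029200 + 0.129600 = 0.158800
The overnight rain-present share is 0.48*0.27 = 0.129600.
P(overnight rain | wet lawn, ¬sprinkler running) = 0.129600 / 0.158800 ≈ 0.816
With sprinkler running excluded, overnight rain must carry more of the explanatory weight for the wet lawn.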